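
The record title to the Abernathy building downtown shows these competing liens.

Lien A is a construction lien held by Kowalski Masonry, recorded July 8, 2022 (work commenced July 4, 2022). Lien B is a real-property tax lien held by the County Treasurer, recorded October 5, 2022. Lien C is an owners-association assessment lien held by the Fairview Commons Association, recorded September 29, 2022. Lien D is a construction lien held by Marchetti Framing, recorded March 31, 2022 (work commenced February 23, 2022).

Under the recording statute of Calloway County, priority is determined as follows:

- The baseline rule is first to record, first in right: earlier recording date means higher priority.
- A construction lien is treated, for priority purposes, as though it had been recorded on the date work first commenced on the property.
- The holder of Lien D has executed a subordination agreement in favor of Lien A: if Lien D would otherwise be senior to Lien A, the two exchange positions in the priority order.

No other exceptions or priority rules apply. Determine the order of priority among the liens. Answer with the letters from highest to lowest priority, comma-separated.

Effective dates: A relates back to July 4, 2022 (work commenced); D's effective date is February 23, 2022, when work began.
Ordering by effective date: D (February 23, 2022), A (July 4, 2022), C (September 29, 2022), B (October 5, 2022).
The subordination applies — D was senior to A — so D and A swap.

A, D, C, B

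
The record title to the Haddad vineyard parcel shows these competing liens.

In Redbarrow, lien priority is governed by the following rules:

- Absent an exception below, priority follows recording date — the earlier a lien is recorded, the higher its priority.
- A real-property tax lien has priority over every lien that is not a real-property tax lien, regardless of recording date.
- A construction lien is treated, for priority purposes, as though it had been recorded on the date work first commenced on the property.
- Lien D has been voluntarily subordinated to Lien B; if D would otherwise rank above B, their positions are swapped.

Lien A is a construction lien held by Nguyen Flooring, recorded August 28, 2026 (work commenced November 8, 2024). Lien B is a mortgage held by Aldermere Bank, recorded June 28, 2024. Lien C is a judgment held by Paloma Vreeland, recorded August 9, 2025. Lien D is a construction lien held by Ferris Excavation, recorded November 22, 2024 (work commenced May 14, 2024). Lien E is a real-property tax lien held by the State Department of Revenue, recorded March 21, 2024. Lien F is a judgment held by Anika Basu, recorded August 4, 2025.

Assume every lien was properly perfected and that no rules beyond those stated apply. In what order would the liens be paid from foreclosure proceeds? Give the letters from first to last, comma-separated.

Effective dates after the stated exceptions: A relates back to November 8, 2024 (work commenced); D relates back to May 14, 2024 (work commenced).
E, as a real-property tax lien, has superpriority and ranks first.
Among the remaining liens, by effective date: D (May 14, 2024), B (June 28, 2024), A (November 8, 2024), F (August 4, 2025), C (August 9, 2025).
D would otherwise be senior to B, so under the subordination agreement D and B exchange positions.

E, B, D, A, F, C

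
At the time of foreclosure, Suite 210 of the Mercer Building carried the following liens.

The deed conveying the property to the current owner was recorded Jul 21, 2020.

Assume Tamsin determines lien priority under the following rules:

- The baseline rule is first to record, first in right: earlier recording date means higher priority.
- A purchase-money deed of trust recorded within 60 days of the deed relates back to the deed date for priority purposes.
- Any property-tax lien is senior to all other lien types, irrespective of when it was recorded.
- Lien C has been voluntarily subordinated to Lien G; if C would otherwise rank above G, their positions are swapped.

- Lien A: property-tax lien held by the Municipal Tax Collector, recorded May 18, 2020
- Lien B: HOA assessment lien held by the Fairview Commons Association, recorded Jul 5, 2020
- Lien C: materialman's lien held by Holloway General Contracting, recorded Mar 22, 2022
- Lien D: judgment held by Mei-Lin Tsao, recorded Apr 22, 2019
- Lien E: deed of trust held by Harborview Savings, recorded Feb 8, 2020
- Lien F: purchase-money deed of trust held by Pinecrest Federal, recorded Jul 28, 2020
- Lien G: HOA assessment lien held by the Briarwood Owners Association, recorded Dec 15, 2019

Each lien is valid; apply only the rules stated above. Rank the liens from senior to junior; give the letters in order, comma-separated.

A, D, G, E, B, F, C

Effective dates after the stated exceptions: F relates back to the deed date Jul 21, 2020.
A is a property-tax lien and takes priority over every other lien.
Among the remaining liens, by effective date: D (Apr 22, 2019), G (Dec 15, 2019), E (Feb 8, 2020), B (Jul 5, 2020), F (Jul 21, 2020), C (Mar 22, 2022).
C already ranks below G; the subordination has no effect.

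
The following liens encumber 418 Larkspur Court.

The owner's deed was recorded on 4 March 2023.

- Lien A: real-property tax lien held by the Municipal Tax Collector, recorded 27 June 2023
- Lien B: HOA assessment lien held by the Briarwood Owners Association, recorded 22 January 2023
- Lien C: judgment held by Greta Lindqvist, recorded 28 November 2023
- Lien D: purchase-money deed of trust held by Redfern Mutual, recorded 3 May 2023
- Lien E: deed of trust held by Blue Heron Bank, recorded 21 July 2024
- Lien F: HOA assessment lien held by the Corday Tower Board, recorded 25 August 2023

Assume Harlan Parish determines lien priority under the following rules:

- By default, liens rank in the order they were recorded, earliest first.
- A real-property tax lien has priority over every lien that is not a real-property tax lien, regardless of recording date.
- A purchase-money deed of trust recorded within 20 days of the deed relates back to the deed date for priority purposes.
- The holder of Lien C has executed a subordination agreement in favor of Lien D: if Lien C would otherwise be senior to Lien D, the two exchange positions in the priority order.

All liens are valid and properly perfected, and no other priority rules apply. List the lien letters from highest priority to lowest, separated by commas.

First, effective dates: D was recorded 60 days after the deed, outside the 20-day window, so it keeps its recording date.
As a real-property tax lien, A is senior to every other lien.
Among the remaining liens, by effective date: B (22 January 2023), D (3 May 2023), F (25 August 2023), C (28 November 2023), E (21 July 2024).
C is already junior to D, so the subordination agreement changes nothing.

A, B, D, F, C, E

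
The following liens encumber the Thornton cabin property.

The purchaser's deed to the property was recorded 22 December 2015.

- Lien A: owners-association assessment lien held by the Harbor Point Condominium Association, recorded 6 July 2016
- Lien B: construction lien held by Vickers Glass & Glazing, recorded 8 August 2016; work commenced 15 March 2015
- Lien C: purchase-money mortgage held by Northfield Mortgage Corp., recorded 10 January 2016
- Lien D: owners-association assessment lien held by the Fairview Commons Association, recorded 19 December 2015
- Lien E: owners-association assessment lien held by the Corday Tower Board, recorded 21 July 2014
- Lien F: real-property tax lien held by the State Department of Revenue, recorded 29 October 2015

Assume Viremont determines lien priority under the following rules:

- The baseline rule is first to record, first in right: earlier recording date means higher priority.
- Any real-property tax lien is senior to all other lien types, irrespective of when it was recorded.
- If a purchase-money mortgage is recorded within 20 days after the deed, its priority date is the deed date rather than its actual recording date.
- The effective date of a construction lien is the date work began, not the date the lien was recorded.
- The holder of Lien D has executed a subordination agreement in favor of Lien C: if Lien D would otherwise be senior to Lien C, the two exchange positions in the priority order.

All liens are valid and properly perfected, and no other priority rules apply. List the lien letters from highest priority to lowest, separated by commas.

F, E, B, C, D, A

Adjusting effective dates: B's effective date is 15 March 2015, when work began; C was recorded within the 20-day window, so its effective date is the deed date 22 December 2015.
F is a real-property tax lien and takes priority over every other lien.
Remaining liens by effective date: E (21 July 2014), B (15 March 2015), D (19 December 2015), C (22 December 2015), A (6 July 2016).
Because D would otherwise rank above C, the subordination swaps them.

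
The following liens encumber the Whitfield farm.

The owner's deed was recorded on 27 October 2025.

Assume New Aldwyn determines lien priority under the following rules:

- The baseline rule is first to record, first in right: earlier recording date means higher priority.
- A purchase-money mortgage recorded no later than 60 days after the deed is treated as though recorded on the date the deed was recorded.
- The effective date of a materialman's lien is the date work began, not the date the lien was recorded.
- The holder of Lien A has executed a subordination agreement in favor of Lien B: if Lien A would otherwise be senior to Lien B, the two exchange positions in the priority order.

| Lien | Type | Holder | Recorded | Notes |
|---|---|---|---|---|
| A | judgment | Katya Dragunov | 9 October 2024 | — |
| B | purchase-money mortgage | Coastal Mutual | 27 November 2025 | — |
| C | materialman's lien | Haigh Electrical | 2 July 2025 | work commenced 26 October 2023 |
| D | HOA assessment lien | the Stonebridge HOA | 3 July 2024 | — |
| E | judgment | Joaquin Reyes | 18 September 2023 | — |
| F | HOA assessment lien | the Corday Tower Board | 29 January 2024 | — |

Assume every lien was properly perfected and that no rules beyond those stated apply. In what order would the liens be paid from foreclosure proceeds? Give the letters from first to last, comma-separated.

E, C, F, D, B, A

Effective dates after the stated exceptions: B was recorded within the 60-day window, so its effective date is the deed date 27 October 2025; C is treated as recorded 26 October 2023, the work-commencement date.
Ordering by effective date: E (18 September 2023), C (26 October 2023), F (29 January 2024), D (3 July 2024), A (9 October 2024), B (27 October 2025).
A is senior to B before the subordination, so the two trade places.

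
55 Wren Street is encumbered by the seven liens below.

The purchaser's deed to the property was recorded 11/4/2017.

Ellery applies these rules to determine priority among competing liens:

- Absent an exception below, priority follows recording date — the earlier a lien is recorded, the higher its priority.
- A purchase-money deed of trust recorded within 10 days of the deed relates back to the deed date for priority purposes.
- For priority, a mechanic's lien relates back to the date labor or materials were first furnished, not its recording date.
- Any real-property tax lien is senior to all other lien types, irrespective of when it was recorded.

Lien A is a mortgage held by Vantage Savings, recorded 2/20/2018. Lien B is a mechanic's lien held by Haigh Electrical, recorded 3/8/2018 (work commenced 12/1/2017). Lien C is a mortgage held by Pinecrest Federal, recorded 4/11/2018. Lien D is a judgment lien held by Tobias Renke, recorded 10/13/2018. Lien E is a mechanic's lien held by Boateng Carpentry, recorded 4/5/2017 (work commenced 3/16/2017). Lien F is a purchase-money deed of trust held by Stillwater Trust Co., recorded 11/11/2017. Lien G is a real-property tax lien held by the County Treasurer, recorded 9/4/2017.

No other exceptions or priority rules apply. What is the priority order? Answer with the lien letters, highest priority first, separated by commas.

Effective dates after the stated exceptions: B's effective date is 12/1/2017, when work began; E is treated as recorded 3/16/2017, the work-commencement date; F relates back to the deed date 11/4/2017.
G is a real-property tax lien, so it outranks all other liens regardless of date.
The other liens, earliest effective date first: E (3/16/2017), F (11/4/2017), B (12/1/2017), A (2/20/2018), C (4/11/2018), D (10/13/2018).

G, E, F, B, A, C, D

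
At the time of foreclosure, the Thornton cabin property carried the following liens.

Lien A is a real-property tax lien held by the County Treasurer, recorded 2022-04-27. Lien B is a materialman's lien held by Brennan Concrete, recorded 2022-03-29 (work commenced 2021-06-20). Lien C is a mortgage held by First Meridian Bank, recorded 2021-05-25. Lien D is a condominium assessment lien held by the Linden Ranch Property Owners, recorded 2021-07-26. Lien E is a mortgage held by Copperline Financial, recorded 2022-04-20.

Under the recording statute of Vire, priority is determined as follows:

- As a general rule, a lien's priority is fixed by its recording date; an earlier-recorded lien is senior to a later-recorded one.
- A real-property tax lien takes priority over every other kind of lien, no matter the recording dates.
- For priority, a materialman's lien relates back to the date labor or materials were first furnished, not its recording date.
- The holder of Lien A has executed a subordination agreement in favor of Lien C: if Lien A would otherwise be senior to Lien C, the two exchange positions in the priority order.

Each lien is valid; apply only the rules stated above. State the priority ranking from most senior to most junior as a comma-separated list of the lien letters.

Effective dates: B's effective date is 2021-06-20, when work began.
As a real-property tax lien, A is senior to every other lien.
Among the remaining liens, by effective date: C (2021-05-25), B (2021-06-20), D (2021-07-26), E (2022-04-20).
Because A would otherwise rank above C, the subordination swaps them.

C, A, B, D, E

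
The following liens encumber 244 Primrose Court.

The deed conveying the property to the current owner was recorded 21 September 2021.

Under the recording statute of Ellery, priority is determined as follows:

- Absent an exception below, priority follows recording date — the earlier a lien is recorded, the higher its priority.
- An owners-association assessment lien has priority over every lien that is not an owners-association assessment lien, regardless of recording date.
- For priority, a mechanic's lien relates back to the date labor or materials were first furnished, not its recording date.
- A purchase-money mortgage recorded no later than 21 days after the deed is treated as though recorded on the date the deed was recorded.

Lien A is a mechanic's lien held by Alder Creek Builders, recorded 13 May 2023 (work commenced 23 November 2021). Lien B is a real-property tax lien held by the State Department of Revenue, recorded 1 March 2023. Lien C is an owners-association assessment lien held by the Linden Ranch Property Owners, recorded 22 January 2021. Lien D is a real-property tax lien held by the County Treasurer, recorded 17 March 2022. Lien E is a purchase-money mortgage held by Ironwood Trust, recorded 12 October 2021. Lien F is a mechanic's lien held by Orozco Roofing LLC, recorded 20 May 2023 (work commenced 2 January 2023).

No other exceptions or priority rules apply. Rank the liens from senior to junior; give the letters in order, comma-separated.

C, E, A, D, F, B

Effective dates: A is treated as recorded 23 November 2021, the work-commencement date; E was recorded within the 21-day window, so its effective date is the deed date 21 September 2021; F's effective date is 2 January 2023, when work began.
C is an owners-association assessment lien and takes priority over every other lien.
Ordering the rest by effective date: E (21 September 2021), A (23 November 2021), D (17 March 2022), F (2 January 2023), B (1 March 2023).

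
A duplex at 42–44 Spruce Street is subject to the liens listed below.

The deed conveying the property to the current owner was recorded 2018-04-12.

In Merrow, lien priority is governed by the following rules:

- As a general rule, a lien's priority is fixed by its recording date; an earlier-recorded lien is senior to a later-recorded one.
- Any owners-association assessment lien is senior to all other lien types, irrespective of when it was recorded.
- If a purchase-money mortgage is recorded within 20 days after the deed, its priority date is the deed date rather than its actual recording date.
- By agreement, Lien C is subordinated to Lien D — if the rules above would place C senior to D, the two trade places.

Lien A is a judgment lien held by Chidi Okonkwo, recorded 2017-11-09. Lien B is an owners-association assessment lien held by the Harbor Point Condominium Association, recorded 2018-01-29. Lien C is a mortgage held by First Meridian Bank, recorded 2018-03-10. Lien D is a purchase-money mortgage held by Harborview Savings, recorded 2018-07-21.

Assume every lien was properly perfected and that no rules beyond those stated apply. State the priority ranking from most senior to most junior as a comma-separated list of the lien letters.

B, A, D, C

Effective dates: D missed the 20-day window (100 days after the deed), so its recording date stands.
B, as an owners-association assessment lien, has superpriority and ranks first.
Ordering the rest by effective date: A (2017-11-09), C (2018-03-10), D (2018-07-21).
The subordination applies — C was senior to D — so C and D swap.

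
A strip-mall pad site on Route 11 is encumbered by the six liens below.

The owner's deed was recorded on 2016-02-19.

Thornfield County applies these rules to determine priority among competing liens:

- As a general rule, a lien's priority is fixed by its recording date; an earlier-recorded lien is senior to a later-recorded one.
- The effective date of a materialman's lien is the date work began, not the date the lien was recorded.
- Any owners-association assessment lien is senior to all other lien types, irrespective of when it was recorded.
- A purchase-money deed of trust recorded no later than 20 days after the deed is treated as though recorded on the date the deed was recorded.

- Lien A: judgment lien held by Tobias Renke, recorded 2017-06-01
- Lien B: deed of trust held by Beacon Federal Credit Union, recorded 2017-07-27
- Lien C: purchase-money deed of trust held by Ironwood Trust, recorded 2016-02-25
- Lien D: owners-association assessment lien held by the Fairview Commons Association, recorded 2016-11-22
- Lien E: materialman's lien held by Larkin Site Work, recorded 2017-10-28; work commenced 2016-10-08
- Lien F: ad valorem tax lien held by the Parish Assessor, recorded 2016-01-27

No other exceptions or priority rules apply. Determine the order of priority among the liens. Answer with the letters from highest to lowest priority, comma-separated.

D, F, C, E, A, B

Effective dates after the stated exceptions: C was recorded within the 20-day window, so its effective date is the deed date 2016-02-19; E relates back to 2016-10-08 (work commenced).
D is an owners-association assessment lien and takes priority over every other lien.
Ordering the rest by effective date: F (2016-01-27), C (2016-02-19), E (2016-10-08), A (2017-06-01), B (2017-07-27).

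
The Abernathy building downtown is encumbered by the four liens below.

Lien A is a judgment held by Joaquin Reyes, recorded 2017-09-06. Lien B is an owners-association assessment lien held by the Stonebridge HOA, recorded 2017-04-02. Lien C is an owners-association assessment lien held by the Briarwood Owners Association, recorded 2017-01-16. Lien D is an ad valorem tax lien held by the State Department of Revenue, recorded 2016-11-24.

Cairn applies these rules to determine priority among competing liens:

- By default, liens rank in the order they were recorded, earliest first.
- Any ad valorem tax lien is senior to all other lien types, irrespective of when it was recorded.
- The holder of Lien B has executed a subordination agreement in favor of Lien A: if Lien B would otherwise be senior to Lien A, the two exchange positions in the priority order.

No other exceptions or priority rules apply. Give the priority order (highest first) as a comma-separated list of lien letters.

As an ad valorem tax lien, D is senior to every other lien.
Among the remaining liens, by effective date: C (2017-01-16), B (2017-04-02), A (2017-09-06).
Because B would otherwise rank above A, the subordination swaps them.

D, C, A, B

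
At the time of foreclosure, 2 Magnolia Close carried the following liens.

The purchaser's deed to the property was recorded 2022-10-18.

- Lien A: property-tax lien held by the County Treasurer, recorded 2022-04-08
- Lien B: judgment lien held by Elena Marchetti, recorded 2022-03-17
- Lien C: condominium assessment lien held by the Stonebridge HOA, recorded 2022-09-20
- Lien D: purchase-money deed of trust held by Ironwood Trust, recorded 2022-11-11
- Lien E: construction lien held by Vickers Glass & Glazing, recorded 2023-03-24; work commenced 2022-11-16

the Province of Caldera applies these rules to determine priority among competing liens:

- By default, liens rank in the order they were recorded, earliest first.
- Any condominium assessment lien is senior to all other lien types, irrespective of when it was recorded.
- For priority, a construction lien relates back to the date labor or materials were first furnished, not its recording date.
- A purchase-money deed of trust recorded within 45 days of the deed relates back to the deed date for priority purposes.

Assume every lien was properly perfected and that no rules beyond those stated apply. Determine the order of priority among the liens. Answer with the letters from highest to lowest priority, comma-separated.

C, B, A, D, E

Effective dates after the stated exceptions: D relates back to the deed date 2022-10-18; E is treated as recorded 2022-11-16, the work-commencement date.
As a condominium assessment lien, C is senior to every other lien.
Among the remaining liens, by effective date: B (2022-03-17), A (2022-04-08), D (2022-10-18), E (2022-11-16).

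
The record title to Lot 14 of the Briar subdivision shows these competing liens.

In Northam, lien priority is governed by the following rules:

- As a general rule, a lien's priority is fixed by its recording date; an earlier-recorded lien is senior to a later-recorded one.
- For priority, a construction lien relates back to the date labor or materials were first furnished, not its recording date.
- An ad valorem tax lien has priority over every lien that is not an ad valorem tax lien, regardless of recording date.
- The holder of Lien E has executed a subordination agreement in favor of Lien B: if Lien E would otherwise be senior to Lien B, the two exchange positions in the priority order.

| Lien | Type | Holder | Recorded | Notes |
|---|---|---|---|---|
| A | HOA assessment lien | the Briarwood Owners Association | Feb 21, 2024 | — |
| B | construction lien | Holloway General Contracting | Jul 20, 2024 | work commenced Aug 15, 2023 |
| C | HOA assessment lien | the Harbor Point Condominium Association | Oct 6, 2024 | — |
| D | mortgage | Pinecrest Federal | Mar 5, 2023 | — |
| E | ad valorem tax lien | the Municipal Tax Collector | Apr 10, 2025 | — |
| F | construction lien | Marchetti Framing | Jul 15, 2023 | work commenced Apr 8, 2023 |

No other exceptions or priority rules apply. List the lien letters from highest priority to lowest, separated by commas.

B, D, F, E, A, C

Effective dates after the stated exceptions: B is treated as recorded Aug 15, 2023, the work-commencement date; F's effective date is Apr 8, 2023, when work began.
As an ad valorem tax lien, E is senior to every other lien.
Among the remaining liens, by effective date: D (Mar 5, 2023), F (Apr 8, 2023), B (Aug 15, 2023), A (Feb 21, 2024), C (Oct 6, 2024).
The subordination applies — E was senior to B — so E and B swap.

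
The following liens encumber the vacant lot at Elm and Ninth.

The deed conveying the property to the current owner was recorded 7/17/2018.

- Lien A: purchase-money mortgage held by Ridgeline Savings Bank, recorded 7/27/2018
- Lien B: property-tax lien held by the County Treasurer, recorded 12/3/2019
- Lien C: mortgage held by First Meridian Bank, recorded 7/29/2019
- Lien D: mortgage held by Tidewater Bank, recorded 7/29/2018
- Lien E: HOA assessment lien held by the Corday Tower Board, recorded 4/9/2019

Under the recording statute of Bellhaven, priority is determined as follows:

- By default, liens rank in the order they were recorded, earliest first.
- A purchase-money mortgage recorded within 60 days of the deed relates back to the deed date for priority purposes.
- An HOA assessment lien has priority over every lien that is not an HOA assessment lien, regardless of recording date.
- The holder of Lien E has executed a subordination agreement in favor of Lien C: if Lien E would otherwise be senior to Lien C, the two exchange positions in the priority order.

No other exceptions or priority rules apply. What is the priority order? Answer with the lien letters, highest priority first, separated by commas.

First, effective dates: A was recorded within the 60-day window, so its effective date is the deed date 7/17/2018.
E, as an HOA assessment lien, has superpriority and ranks first.
Ordering the rest by effective date: A (7/17/2018), D (7/29/2018), C (7/29/2019), B (12/3/2019).
The subordination applies — E was senior to C — so E and C swap.

C, A, D, E, B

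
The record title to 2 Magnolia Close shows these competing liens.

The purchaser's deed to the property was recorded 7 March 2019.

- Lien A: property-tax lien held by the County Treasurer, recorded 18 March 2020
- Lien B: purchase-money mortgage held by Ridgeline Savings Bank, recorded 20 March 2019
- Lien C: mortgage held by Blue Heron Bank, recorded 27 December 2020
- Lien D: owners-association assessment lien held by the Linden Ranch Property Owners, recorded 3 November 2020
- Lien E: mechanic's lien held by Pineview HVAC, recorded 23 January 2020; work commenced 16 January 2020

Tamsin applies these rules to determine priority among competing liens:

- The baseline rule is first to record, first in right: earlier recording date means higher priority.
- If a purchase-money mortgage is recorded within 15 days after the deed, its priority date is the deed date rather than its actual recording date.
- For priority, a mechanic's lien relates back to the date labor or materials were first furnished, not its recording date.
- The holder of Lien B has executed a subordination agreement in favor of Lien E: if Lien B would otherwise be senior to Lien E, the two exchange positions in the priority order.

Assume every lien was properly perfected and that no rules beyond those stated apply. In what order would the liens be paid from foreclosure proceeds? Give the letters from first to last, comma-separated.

Adjusting effective dates: B was recorded within the 15-day window, so its effective date is the deed date 7 March 2019; E's effective date is 16 January 2020, when work began.
By effective date, earliest first: B (7 March 2019), E (16 January 2020), A (18 March 2020), D (3 November 2020), C (27 December 2020).
Because B would otherwise rank above E, the subordination swaps them.

E, B, A, D, C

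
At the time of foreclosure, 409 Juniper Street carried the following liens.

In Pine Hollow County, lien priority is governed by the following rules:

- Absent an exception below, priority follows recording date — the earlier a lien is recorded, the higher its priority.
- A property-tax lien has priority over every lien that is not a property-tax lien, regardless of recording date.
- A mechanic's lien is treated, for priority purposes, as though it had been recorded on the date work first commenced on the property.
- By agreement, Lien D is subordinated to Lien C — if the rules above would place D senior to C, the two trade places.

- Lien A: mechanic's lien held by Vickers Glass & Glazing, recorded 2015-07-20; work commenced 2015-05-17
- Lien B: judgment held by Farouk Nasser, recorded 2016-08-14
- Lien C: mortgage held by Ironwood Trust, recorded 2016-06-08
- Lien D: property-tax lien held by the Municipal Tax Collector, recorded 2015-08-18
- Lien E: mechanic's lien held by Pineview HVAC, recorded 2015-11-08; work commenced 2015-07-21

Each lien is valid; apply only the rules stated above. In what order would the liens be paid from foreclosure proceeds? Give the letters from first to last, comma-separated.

C, A, E, D, B

Effective dates: A relates back to 2015-05-17 (work commenced); E relates back to 2015-07-21 (work commenced).
D is a property-tax lien and takes priority over every other lien.
The other liens, earliest effective date first: A (2015-05-17), E (2015-07-21), C (2016-06-08), B (2016-08-14).
Because D would otherwise rank above C, the subordination swaps them.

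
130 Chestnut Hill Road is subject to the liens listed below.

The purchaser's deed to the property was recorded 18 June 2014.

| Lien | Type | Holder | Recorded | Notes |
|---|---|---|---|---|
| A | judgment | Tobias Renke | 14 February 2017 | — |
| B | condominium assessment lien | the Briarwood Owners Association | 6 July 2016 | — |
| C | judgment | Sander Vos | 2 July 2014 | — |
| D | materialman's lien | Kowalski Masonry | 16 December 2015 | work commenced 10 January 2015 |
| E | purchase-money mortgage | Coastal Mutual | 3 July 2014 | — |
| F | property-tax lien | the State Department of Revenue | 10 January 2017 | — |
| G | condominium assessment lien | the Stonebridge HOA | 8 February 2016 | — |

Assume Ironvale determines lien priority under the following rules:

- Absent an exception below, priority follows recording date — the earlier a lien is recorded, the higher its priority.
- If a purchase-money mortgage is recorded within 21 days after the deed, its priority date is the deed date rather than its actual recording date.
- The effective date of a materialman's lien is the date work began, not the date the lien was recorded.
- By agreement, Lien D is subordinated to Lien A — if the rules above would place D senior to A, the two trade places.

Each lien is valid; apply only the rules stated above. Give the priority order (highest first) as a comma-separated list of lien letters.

First, effective dates: D relates back to 10 January 2015 (work commenced); E was recorded within the 21-day window, so its effective date is the deed date 18 June 2014.
Ordering by effective date: E (18 June 2014), C (2 July 2014), D (10 January 2015), G (8 February 2016), B (6 July 2016), F (10 January 2017), A (14 February 2017).
Because D would otherwise rank above A, the subordination swaps them.

E, C, A, G, B, F, D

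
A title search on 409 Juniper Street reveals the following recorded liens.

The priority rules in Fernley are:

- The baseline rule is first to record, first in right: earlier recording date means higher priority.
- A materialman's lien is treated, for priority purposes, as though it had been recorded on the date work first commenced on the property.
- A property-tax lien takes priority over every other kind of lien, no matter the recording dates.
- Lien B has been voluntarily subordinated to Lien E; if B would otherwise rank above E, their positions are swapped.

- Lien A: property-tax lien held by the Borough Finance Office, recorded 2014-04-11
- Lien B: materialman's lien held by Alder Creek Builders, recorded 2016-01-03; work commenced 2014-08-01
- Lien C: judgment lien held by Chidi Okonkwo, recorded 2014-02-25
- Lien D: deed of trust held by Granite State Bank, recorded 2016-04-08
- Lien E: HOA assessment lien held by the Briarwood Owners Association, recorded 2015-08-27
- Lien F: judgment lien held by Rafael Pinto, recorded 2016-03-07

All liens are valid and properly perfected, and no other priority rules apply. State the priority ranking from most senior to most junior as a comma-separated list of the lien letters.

First, effective dates: B's effective date is 2014-08-01, when work began.
A is a property-tax lien, so it outranks all other liens regardless of date.
Ordering the rest by effective date: C (2014-02-25), B (2014-08-01), E (2015-08-27), F (2016-03-07), D (2016-04-08).
Because B would otherwise rank above E, the subordination swaps them.

A, C, E, B, F, D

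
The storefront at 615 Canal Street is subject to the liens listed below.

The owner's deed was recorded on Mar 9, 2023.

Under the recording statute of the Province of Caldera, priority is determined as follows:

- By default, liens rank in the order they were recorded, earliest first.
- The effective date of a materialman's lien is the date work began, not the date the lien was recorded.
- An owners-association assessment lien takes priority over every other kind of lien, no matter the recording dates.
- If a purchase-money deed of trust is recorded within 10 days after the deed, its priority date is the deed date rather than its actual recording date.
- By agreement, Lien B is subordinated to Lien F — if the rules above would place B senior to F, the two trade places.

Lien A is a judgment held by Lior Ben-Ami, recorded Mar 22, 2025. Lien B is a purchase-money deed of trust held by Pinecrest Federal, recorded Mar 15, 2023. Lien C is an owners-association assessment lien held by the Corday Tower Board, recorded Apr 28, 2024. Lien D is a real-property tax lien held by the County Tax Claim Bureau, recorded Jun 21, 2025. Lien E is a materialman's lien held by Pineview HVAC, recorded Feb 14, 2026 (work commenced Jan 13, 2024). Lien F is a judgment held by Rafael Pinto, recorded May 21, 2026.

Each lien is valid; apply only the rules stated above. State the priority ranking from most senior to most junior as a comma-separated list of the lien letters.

C, F, E, A, D, B

Effective dates after the stated exceptions: B was recorded within the 10-day window, so its effective date is the deed date Mar 9, 2023; E relates back to Jan 13, 2024 (work commenced).
C is an owners-association assessment lien, so it outranks all other liens regardless of date.
Among the remaining liens, by effective date: B (Mar 9, 2023), E (Jan 13, 2024), A (Mar 22, 2025), D (Jun 21, 2025), F (May 21, 2026).
B would otherwise be senior to F, so under the subordination agreement B and F exchange positions.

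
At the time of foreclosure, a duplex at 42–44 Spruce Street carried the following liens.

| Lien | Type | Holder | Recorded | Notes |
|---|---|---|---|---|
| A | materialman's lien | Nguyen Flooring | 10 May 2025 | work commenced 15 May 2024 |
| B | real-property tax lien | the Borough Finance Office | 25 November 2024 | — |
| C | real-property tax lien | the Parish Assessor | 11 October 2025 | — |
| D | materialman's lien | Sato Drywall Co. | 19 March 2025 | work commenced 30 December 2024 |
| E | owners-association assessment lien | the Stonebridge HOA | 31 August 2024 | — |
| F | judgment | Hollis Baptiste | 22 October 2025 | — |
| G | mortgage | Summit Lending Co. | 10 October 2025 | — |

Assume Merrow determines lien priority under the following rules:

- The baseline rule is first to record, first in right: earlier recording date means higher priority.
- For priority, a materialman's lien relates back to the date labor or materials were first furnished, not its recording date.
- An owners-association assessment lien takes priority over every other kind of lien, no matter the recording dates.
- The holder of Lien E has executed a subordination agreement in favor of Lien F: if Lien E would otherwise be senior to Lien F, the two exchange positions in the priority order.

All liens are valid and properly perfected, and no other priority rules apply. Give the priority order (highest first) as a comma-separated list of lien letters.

First, effective dates: A relates back to 15 May 2024 (work commenced); D's effective date is 30 December 2024, when work began.
As an owners-association assessment lien, E is senior to every other lien.
The other liens, earliest effective date first: A (15 May 2024), B (25 November 2024), D (30 December 2024), G (10 October 2025), C (11 October 2025), F (22 October 2025).
Because E would otherwise rank above F, the subordination swaps them.

F, A, B, D, G, C, E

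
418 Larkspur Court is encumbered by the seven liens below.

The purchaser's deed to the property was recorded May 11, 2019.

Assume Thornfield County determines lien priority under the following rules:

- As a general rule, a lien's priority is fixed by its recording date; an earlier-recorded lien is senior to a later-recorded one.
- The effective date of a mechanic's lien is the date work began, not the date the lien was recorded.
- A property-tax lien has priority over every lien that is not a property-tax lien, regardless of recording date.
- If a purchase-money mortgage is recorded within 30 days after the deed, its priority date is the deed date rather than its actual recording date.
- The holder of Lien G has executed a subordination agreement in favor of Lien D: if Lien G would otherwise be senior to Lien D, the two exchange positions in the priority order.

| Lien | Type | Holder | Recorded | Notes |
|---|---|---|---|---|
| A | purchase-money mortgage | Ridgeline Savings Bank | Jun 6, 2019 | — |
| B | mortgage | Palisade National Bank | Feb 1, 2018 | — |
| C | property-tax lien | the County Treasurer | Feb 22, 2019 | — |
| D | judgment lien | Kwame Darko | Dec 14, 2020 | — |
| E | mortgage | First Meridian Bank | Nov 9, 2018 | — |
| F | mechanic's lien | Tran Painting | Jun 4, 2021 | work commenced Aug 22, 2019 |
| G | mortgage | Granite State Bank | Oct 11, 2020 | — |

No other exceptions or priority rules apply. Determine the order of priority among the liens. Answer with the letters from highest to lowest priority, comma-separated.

C, B, E, A, F, D, G

Effective dates: A's effective date is the deed date, May 11, 2019; F's effective date is Aug 22, 2019, when work began.
C is a property-tax lien, so it outranks all other liens regardless of date.
The other liens, earliest effective date first: B (Feb 1, 2018), E (Nov 9, 2018), A (May 11, 2019), F (Aug 22, 2019), G (Oct 11, 2020), D (Dec 14, 2020).
Because G would otherwise rank above D, the subordination swaps them.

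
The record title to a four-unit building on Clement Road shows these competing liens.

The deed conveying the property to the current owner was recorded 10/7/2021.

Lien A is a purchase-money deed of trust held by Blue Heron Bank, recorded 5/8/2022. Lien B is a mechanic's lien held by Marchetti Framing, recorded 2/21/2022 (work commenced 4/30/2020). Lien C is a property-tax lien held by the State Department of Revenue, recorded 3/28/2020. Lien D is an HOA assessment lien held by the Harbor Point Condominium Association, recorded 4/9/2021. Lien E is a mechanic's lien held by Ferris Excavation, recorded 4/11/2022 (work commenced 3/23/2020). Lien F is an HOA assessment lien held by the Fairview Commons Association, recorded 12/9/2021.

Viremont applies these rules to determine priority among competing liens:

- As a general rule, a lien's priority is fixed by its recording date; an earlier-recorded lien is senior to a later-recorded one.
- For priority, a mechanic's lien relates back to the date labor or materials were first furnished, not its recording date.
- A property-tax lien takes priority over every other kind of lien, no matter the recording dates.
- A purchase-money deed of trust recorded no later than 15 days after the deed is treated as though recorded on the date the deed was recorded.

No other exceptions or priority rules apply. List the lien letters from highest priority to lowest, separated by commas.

First, effective dates: A was recorded 213 days after the deed — beyond 15 days — so no relation-back applies; B relates back to 4/30/2020 (work commenced); E's effective date is 3/23/2020, when work began.
As a property-tax lien, C is senior to every other lien.
The other liens, earliest effective date first: E (3/23/2020), B (4/30/2020), D (4/9/2021), F (12/9/2021), A (5/8/2022).

C, E, B, D, F, A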